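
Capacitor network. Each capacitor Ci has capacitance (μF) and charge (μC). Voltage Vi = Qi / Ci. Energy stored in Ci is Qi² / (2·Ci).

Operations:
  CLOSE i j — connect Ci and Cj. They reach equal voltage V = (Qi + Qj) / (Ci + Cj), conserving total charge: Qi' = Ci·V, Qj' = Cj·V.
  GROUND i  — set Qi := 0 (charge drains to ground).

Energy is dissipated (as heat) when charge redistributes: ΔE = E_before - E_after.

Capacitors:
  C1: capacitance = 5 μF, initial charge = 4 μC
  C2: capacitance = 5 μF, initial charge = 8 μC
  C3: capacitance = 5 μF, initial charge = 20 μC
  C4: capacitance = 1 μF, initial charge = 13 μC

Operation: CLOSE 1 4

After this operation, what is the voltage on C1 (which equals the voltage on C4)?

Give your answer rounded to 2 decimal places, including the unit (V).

Answer: 2.83 V

Derivation:
Initial: C1(5μF, Q=4μC, V=0.80V), C2(5μF, Q=8μC, V=1.60V), C3(5μF, Q=20μC, V=4.00V), C4(1μF, Q=13μC, V=13.00V)
Op 1: CLOSE 1-4: Q_total=17.00, C_total=6.00, V=2.83; Q1=14.17, Q4=2.83; dissipated=62.017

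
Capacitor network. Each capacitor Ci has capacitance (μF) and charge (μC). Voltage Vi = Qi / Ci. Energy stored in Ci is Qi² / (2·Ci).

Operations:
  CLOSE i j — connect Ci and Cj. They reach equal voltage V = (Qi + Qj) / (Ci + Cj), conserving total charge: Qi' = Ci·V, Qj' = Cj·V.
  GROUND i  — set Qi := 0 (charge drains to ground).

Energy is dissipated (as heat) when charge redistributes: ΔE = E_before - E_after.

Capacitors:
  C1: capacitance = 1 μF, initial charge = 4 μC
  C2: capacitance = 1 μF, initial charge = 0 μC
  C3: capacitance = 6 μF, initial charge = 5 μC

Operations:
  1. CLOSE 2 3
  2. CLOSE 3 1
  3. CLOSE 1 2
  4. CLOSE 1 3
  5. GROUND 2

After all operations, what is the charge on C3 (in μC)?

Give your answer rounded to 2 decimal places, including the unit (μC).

Answer: 6.90 μC

Derivation:
Initial: C1(1μF, Q=4μC, V=4.00V), C2(1μF, Q=0μC, V=0.00V), C3(6μF, Q=5μC, V=0.83V)
Op 1: CLOSE 2-3: Q_total=5.00, C_total=7.00, V=0.71; Q2=0.71, Q3=4.29; dissipated=0.298
Op 2: CLOSE 3-1: Q_total=8.29, C_total=7.00, V=1.18; Q3=7.10, Q1=1.18; dissipated=4.627
Op 3: CLOSE 1-2: Q_total=1.90, C_total=2.00, V=0.95; Q1=0.95, Q2=0.95; dissipated=0.055
Op 4: CLOSE 1-3: Q_total=8.05, C_total=7.00, V=1.15; Q1=1.15, Q3=6.90; dissipated=0.024
Op 5: GROUND 2: Q2=0; energy lost=0.450
Final charges: Q1=1.15, Q2=0.00, Q3=6.90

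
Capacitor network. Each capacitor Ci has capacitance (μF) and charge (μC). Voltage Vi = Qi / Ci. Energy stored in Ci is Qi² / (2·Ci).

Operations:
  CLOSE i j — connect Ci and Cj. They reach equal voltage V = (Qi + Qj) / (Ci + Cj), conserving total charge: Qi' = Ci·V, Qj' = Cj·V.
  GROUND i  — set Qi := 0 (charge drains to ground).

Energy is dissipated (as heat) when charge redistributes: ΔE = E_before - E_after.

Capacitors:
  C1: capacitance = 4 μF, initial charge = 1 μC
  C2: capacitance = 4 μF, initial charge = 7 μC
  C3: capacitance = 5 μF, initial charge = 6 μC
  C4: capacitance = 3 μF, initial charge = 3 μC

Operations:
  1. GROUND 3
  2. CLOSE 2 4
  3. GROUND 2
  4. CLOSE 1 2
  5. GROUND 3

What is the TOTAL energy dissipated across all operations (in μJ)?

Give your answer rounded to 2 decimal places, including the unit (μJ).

Answer: 8.23 μJ

Derivation:
Initial: C1(4μF, Q=1μC, V=0.25V), C2(4μF, Q=7μC, V=1.75V), C3(5μF, Q=6μC, V=1.20V), C4(3μF, Q=3μC, V=1.00V)
Op 1: GROUND 3: Q3=0; energy lost=3.600
Op 2: CLOSE 2-4: Q_total=10.00, C_total=7.00, V=1.43; Q2=5.71, Q4=4.29; dissipated=0.482
Op 3: GROUND 2: Q2=0; energy lost=4.082
Op 4: CLOSE 1-2: Q_total=1.00, C_total=8.00, V=0.12; Q1=0.50, Q2=0.50; dissipated=0.062
Op 5: GROUND 3: Q3=0; energy lost=0.000
Total dissipated: 8.226 μJ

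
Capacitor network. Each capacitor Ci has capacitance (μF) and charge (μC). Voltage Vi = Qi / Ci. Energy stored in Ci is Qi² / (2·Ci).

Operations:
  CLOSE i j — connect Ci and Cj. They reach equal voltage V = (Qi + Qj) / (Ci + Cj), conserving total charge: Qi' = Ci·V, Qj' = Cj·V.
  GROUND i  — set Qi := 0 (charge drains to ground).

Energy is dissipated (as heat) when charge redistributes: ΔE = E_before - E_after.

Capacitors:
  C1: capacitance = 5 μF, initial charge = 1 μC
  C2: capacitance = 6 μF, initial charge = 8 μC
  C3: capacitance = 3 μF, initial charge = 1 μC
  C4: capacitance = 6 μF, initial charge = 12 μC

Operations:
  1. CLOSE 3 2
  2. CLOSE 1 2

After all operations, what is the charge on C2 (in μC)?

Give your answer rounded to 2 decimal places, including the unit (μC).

Answer: 3.82 μC

Derivation:
Initial: C1(5μF, Q=1μC, V=0.20V), C2(6μF, Q=8μC, V=1.33V), C3(3μF, Q=1μC, V=0.33V), C4(6μF, Q=12μC, V=2.00V)
Op 1: CLOSE 3-2: Q_total=9.00, C_total=9.00, V=1.00; Q3=3.00, Q2=6.00; dissipated=1.000
Op 2: CLOSE 1-2: Q_total=7.00, C_total=11.00, V=0.64; Q1=3.18, Q2=3.82; dissipated=0.873
Final charges: Q1=3.18, Q2=3.82, Q3=3.00, Q4=12.00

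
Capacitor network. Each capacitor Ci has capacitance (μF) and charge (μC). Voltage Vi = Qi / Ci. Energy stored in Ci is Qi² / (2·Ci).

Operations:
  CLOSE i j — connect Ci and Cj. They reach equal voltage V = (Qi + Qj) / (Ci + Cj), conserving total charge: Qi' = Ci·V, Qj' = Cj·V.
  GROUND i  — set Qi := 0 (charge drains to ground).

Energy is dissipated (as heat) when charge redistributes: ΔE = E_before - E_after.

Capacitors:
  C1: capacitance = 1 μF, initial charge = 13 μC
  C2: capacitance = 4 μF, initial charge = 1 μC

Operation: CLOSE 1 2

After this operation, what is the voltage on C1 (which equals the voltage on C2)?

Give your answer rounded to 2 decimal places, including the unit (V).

Initial: C1(1μF, Q=13μC, V=13.00V), C2(4μF, Q=1μC, V=0.25V)
Op 1: CLOSE 1-2: Q_total=14.00, C_total=5.00, V=2.80; Q1=2.80, Q2=11.20; dissipated=65.025

Answer: 2.80 V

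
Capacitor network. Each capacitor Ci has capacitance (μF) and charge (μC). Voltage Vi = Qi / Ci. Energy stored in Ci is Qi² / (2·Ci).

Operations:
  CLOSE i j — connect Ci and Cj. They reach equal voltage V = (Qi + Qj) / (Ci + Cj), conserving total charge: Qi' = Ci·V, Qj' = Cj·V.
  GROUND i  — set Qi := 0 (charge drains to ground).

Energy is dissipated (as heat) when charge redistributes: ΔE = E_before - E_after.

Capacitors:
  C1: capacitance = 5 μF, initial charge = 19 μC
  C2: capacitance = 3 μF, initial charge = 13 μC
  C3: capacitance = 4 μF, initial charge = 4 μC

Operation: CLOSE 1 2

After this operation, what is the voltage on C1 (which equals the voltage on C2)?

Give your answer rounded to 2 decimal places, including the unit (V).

Answer: 4.00 V

Derivation:
Initial: C1(5μF, Q=19μC, V=3.80V), C2(3μF, Q=13μC, V=4.33V), C3(4μF, Q=4μC, V=1.00V)
Op 1: CLOSE 1-2: Q_total=32.00, C_total=8.00, V=4.00; Q1=20.00, Q2=12.00; dissipated=0.267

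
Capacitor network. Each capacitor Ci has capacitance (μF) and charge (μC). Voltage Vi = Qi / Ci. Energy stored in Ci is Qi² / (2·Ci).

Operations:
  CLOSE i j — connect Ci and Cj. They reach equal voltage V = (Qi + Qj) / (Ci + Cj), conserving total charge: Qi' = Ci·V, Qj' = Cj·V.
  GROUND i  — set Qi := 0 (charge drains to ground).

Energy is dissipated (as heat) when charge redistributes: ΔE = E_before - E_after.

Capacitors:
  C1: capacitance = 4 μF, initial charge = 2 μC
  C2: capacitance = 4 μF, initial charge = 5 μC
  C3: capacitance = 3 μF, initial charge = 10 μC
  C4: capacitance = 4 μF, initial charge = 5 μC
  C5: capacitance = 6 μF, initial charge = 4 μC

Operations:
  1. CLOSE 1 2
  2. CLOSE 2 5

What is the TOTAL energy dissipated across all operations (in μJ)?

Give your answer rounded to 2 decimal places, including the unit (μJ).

Initial: C1(4μF, Q=2μC, V=0.50V), C2(4μF, Q=5μC, V=1.25V), C3(3μF, Q=10μC, V=3.33V), C4(4μF, Q=5μC, V=1.25V), C5(6μF, Q=4μC, V=0.67V)
Op 1: CLOSE 1-2: Q_total=7.00, C_total=8.00, V=0.88; Q1=3.50, Q2=3.50; dissipated=0.562
Op 2: CLOSE 2-5: Q_total=7.50, C_total=10.00, V=0.75; Q2=3.00, Q5=4.50; dissipated=0.052
Total dissipated: 0.615 μJ

Answer: 0.61 μJ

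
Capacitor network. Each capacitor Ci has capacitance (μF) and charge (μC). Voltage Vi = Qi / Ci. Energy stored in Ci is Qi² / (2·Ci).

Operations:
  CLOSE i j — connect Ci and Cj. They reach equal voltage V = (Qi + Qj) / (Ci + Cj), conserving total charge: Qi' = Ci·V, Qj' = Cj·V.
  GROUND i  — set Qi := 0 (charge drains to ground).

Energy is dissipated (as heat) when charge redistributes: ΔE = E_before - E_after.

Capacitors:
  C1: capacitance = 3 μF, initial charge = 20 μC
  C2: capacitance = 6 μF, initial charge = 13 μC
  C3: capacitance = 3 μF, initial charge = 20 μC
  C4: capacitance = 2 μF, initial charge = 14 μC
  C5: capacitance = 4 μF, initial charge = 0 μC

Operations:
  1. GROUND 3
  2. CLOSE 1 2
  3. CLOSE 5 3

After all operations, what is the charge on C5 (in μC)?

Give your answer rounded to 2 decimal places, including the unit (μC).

Initial: C1(3μF, Q=20μC, V=6.67V), C2(6μF, Q=13μC, V=2.17V), C3(3μF, Q=20μC, V=6.67V), C4(2μF, Q=14μC, V=7.00V), C5(4μF, Q=0μC, V=0.00V)
Op 1: GROUND 3: Q3=0; energy lost=66.667
Op 2: CLOSE 1-2: Q_total=33.00, C_total=9.00, V=3.67; Q1=11.00, Q2=22.00; dissipated=20.250
Op 3: CLOSE 5-3: Q_total=0.00, C_total=7.00, V=0.00; Q5=0.00, Q3=0.00; dissipated=0.000
Final charges: Q1=11.00, Q2=22.00, Q3=0.00, Q4=14.00, Q5=0.00

Answer: 0.00 μC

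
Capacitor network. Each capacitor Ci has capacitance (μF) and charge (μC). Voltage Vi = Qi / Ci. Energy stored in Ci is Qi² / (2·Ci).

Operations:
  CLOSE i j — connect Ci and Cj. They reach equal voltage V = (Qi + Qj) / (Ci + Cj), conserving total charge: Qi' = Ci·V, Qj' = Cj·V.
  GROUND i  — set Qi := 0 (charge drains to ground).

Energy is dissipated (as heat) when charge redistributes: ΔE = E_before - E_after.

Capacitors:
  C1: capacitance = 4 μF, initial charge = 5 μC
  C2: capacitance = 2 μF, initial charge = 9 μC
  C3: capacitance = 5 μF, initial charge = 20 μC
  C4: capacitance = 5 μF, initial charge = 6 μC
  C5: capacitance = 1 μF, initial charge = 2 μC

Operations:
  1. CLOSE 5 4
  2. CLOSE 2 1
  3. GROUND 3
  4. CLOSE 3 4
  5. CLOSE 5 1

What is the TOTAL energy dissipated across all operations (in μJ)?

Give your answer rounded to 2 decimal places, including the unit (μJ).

Answer: 49.93 μJ

Derivation:
Initial: C1(4μF, Q=5μC, V=1.25V), C2(2μF, Q=9μC, V=4.50V), C3(5μF, Q=20μC, V=4.00V), C4(5μF, Q=6μC, V=1.20V), C5(1μF, Q=2μC, V=2.00V)
Op 1: CLOSE 5-4: Q_total=8.00, C_total=6.00, V=1.33; Q5=1.33, Q4=6.67; dissipated=0.267
Op 2: CLOSE 2-1: Q_total=14.00, C_total=6.00, V=2.33; Q2=4.67, Q1=9.33; dissipated=7.042
Op 3: GROUND 3: Q3=0; energy lost=40.000
Op 4: CLOSE 3-4: Q_total=6.67, C_total=10.00, V=0.67; Q3=3.33, Q4=3.33; dissipated=2.222
Op 5: CLOSE 5-1: Q_total=10.67, C_total=5.00, V=2.13; Q5=2.13, Q1=8.53; dissipated=0.400
Total dissipated: 49.931 μJ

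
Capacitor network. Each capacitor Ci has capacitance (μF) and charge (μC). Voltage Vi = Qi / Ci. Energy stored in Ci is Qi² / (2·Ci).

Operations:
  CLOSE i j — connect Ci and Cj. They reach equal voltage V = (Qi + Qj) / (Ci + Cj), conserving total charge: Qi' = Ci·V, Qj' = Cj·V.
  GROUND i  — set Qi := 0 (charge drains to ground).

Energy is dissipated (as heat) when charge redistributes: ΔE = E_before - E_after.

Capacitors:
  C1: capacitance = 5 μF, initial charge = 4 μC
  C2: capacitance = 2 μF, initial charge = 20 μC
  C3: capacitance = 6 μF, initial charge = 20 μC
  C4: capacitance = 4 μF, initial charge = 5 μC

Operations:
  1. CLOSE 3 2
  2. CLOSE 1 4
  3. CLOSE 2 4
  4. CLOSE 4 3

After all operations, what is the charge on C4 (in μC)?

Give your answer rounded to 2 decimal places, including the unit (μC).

Initial: C1(5μF, Q=4μC, V=0.80V), C2(2μF, Q=20μC, V=10.00V), C3(6μF, Q=20μC, V=3.33V), C4(4μF, Q=5μC, V=1.25V)
Op 1: CLOSE 3-2: Q_total=40.00, C_total=8.00, V=5.00; Q3=30.00, Q2=10.00; dissipated=33.333
Op 2: CLOSE 1-4: Q_total=9.00, C_total=9.00, V=1.00; Q1=5.00, Q4=4.00; dissipated=0.225
Op 3: CLOSE 2-4: Q_total=14.00, C_total=6.00, V=2.33; Q2=4.67, Q4=9.33; dissipated=10.667
Op 4: CLOSE 4-3: Q_total=39.33, C_total=10.00, V=3.93; Q4=15.73, Q3=23.60; dissipated=8.533
Final charges: Q1=5.00, Q2=4.67, Q3=23.60, Q4=15.73

Answer: 15.73 μC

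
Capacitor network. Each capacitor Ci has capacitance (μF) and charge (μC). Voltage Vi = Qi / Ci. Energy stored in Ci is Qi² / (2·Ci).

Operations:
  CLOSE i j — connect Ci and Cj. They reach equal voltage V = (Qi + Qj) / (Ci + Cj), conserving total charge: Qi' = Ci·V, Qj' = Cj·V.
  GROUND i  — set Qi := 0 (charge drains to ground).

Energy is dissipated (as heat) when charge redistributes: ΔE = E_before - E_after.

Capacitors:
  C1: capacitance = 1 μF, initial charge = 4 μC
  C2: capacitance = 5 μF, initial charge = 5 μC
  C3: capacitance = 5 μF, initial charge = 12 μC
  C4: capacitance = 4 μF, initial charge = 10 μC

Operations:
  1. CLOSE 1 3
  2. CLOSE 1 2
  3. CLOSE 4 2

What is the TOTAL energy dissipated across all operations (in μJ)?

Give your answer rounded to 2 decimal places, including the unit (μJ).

Answer: 3.88 μJ

Derivation:
Initial: C1(1μF, Q=4μC, V=4.00V), C2(5μF, Q=5μC, V=1.00V), C3(5μF, Q=12μC, V=2.40V), C4(4μF, Q=10μC, V=2.50V)
Op 1: CLOSE 1-3: Q_total=16.00, C_total=6.00, V=2.67; Q1=2.67, Q3=13.33; dissipated=1.067
Op 2: CLOSE 1-2: Q_total=7.67, C_total=6.00, V=1.28; Q1=1.28, Q2=6.39; dissipated=1.157
Op 3: CLOSE 4-2: Q_total=16.39, C_total=9.00, V=1.82; Q4=7.28, Q2=9.10; dissipated=1.660
Total dissipated: 3.884 μJ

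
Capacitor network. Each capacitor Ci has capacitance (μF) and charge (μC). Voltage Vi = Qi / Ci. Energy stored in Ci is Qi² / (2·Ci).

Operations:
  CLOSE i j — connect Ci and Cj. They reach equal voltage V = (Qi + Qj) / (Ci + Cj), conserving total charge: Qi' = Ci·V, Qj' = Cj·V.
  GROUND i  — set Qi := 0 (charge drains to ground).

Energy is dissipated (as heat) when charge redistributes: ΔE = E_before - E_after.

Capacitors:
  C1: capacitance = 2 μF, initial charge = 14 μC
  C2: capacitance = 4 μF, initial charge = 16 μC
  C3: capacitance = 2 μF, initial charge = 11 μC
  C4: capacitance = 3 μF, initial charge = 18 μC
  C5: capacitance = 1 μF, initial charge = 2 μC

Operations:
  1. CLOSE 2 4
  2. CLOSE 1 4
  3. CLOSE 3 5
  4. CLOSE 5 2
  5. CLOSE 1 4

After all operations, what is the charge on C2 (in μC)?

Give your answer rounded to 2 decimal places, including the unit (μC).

Answer: 19.01 μC

Derivation:
Initial: C1(2μF, Q=14μC, V=7.00V), C2(4μF, Q=16μC, V=4.00V), C3(2μF, Q=11μC, V=5.50V), C4(3μF, Q=18μC, V=6.00V), C5(1μF, Q=2μC, V=2.00V)
Op 1: CLOSE 2-4: Q_total=34.00, C_total=7.00, V=4.86; Q2=19.43, Q4=14.57; dissipated=3.429
Op 2: CLOSE 1-4: Q_total=28.57, C_total=5.00, V=5.71; Q1=11.43, Q4=17.14; dissipated=2.755
Op 3: CLOSE 3-5: Q_total=13.00, C_total=3.00, V=4.33; Q3=8.67, Q5=4.33; dissipated=4.083
Op 4: CLOSE 5-2: Q_total=23.76, C_total=5.00, V=4.75; Q5=4.75, Q2=19.01; dissipated=0.110
Op 5: CLOSE 1-4: Q_total=28.57, C_total=5.00, V=5.71; Q1=11.43, Q4=17.14; dissipated=0.000
Final charges: Q1=11.43, Q2=19.01, Q3=8.67, Q4=17.14, Q5=4.75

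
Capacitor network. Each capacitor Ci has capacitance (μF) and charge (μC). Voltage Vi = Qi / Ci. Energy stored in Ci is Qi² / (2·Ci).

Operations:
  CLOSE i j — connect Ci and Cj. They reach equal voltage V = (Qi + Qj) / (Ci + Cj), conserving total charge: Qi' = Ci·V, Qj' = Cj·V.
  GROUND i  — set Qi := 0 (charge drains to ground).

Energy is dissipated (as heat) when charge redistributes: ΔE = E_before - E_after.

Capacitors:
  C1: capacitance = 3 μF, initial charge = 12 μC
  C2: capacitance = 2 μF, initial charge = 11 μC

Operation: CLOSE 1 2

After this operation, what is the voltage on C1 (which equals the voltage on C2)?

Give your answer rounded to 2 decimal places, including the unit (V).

Initial: C1(3μF, Q=12μC, V=4.00V), C2(2μF, Q=11μC, V=5.50V)
Op 1: CLOSE 1-2: Q_total=23.00, C_total=5.00, V=4.60; Q1=13.80, Q2=9.20; dissipated=1.350

Answer: 4.60 V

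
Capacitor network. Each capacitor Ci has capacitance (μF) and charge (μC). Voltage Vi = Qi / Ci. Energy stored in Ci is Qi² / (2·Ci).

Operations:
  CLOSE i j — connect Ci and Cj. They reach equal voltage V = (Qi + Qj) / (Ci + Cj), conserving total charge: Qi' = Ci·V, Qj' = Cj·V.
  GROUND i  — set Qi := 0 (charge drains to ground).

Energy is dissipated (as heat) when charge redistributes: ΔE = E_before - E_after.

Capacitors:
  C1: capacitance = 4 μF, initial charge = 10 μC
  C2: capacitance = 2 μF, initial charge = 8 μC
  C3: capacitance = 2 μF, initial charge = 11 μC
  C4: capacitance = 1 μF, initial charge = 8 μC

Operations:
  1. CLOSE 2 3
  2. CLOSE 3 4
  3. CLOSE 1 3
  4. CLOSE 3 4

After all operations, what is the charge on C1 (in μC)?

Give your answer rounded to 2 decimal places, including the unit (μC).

Initial: C1(4μF, Q=10μC, V=2.50V), C2(2μF, Q=8μC, V=4.00V), C3(2μF, Q=11μC, V=5.50V), C4(1μF, Q=8μC, V=8.00V)
Op 1: CLOSE 2-3: Q_total=19.00, C_total=4.00, V=4.75; Q2=9.50, Q3=9.50; dissipated=1.125
Op 2: CLOSE 3-4: Q_total=17.50, C_total=3.00, V=5.83; Q3=11.67, Q4=5.83; dissipated=3.521
Op 3: CLOSE 1-3: Q_total=21.67, C_total=6.00, V=3.61; Q1=14.44, Q3=7.22; dissipated=7.407
Op 4: CLOSE 3-4: Q_total=13.06, C_total=3.00, V=4.35; Q3=8.70, Q4=4.35; dissipated=1.646
Final charges: Q1=14.44, Q2=9.50, Q3=8.70, Q4=4.35

Answer: 14.44 μC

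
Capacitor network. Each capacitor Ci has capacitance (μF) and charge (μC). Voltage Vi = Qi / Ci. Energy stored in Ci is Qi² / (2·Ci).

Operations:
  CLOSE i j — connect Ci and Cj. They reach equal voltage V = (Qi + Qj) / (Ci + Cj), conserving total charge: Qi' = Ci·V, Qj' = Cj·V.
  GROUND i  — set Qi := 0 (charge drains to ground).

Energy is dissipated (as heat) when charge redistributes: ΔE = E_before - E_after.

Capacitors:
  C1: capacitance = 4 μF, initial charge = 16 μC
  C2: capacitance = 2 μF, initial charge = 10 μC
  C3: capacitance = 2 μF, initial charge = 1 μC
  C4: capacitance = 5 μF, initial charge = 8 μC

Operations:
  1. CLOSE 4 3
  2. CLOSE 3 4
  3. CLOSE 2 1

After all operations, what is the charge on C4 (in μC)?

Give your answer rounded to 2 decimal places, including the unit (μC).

Initial: C1(4μF, Q=16μC, V=4.00V), C2(2μF, Q=10μC, V=5.00V), C3(2μF, Q=1μC, V=0.50V), C4(5μF, Q=8μC, V=1.60V)
Op 1: CLOSE 4-3: Q_total=9.00, C_total=7.00, V=1.29; Q4=6.43, Q3=2.57; dissipated=0.864
Op 2: CLOSE 3-4: Q_total=9.00, C_total=7.00, V=1.29; Q3=2.57, Q4=6.43; dissipated=0.000
Op 3: CLOSE 2-1: Q_total=26.00, C_total=6.00, V=4.33; Q2=8.67, Q1=17.33; dissipated=0.667
Final charges: Q1=17.33, Q2=8.67, Q3=2.57, Q4=6.43

Answer: 6.43 μC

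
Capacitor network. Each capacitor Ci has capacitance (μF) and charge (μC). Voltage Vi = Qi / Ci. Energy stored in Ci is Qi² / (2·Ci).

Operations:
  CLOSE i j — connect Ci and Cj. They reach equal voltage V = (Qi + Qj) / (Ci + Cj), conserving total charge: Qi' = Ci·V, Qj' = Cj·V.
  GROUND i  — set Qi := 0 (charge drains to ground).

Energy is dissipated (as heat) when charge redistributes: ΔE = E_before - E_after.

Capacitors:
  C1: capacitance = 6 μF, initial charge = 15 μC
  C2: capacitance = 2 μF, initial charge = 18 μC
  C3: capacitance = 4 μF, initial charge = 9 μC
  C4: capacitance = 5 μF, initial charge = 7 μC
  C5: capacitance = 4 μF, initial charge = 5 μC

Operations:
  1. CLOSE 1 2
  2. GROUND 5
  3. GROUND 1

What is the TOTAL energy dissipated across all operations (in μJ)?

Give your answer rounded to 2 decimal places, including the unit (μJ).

Initial: C1(6μF, Q=15μC, V=2.50V), C2(2μF, Q=18μC, V=9.00V), C3(4μF, Q=9μC, V=2.25V), C4(5μF, Q=7μC, V=1.40V), C5(4μF, Q=5μC, V=1.25V)
Op 1: CLOSE 1-2: Q_total=33.00, C_total=8.00, V=4.12; Q1=24.75, Q2=8.25; dissipated=31.688
Op 2: GROUND 5: Q5=0; energy lost=3.125
Op 3: GROUND 1: Q1=0; energy lost=51.047
Total dissipated: 85.859 μJ

Answer: 85.86 μJ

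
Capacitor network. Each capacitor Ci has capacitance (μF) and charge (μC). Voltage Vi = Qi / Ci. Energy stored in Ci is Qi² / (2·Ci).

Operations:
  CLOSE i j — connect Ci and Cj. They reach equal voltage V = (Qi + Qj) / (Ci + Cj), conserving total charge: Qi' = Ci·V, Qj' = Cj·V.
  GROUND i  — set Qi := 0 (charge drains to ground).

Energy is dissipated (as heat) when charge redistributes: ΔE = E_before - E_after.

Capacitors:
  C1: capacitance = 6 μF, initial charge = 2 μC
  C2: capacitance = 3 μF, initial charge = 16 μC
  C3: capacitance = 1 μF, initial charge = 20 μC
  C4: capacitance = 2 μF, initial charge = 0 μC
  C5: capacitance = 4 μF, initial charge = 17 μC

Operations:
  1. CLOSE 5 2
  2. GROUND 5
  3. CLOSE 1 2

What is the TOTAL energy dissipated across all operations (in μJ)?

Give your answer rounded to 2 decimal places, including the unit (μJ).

Initial: C1(6μF, Q=2μC, V=0.33V), C2(3μF, Q=16μC, V=5.33V), C3(1μF, Q=20μC, V=20.00V), C4(2μF, Q=0μC, V=0.00V), C5(4μF, Q=17μC, V=4.25V)
Op 1: CLOSE 5-2: Q_total=33.00, C_total=7.00, V=4.71; Q5=18.86, Q2=14.14; dissipated=1.006
Op 2: GROUND 5: Q5=0; energy lost=44.449
Op 3: CLOSE 1-2: Q_total=16.14, C_total=9.00, V=1.79; Q1=10.76, Q2=5.38; dissipated=19.193
Total dissipated: 64.648 μJ

Answer: 64.65 μJ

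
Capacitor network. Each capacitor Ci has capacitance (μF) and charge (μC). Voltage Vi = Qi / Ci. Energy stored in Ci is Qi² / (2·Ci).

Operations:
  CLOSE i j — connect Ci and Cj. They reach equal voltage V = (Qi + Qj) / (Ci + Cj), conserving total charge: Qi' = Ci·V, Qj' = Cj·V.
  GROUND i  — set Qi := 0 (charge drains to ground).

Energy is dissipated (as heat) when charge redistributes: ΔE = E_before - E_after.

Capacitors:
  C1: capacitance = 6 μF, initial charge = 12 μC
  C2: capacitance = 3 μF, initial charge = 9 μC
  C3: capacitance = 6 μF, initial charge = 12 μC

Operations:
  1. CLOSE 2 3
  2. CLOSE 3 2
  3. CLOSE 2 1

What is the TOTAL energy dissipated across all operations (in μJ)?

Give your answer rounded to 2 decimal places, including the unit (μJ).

Initial: C1(6μF, Q=12μC, V=2.00V), C2(3μF, Q=9μC, V=3.00V), C3(6μF, Q=12μC, V=2.00V)
Op 1: CLOSE 2-3: Q_total=21.00, C_total=9.00, V=2.33; Q2=7.00, Q3=14.00; dissipated=1.000
Op 2: CLOSE 3-2: Q_total=21.00, C_total=9.00, V=2.33; Q3=14.00, Q2=7.00; dissipated=0.000
Op 3: CLOSE 2-1: Q_total=19.00, C_total=9.00, V=2.11; Q2=6.33, Q1=12.67; dissipated=0.111
Total dissipated: 1.111 μJ

Answer: 1.11 μJ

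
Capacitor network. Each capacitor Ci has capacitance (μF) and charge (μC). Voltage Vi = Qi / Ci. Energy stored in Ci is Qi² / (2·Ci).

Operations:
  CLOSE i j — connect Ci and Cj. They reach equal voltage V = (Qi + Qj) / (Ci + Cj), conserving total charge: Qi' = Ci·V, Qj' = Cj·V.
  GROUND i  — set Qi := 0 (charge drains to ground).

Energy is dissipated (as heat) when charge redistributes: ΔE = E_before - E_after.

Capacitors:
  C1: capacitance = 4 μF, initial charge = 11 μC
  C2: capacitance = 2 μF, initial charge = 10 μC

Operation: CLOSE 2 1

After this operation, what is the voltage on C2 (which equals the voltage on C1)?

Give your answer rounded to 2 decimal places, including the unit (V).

Answer: 3.50 V

Derivation:
Initial: C1(4μF, Q=11μC, V=2.75V), C2(2μF, Q=10μC, V=5.00V)
Op 1: CLOSE 2-1: Q_total=21.00, C_total=6.00, V=3.50; Q2=7.00, Q1=14.00; dissipated=3.375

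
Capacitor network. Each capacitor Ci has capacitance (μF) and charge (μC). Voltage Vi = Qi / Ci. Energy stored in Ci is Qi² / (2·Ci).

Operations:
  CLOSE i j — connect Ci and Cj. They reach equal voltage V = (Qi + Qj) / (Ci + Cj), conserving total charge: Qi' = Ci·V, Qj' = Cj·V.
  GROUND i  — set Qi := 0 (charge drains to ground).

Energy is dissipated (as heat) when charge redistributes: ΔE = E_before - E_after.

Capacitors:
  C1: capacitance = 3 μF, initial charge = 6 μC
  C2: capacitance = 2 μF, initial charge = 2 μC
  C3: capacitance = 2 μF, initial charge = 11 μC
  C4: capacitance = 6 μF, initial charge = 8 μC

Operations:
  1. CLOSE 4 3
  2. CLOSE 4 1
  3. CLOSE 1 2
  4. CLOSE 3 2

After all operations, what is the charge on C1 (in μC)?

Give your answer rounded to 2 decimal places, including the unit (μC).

Answer: 5.25 μC

Derivation:
Initial: C1(3μF, Q=6μC, V=2.00V), C2(2μF, Q=2μC, V=1.00V), C3(2μF, Q=11μC, V=5.50V), C4(6μF, Q=8μC, V=1.33V)
Op 1: CLOSE 4-3: Q_total=19.00, C_total=8.00, V=2.38; Q4=14.25, Q3=4.75; dissipated=13.021
Op 2: CLOSE 4-1: Q_total=20.25, C_total=9.00, V=2.25; Q4=13.50, Q1=6.75; dissipated=0.141
Op 3: CLOSE 1-2: Q_total=8.75, C_total=5.00, V=1.75; Q1=5.25, Q2=3.50; dissipated=0.938
Op 4: CLOSE 3-2: Q_total=8.25, C_total=4.00, V=2.06; Q3=4.12, Q2=4.12; dissipated=0.195
Final charges: Q1=5.25, Q2=4.12, Q3=4.12, Q4=13.50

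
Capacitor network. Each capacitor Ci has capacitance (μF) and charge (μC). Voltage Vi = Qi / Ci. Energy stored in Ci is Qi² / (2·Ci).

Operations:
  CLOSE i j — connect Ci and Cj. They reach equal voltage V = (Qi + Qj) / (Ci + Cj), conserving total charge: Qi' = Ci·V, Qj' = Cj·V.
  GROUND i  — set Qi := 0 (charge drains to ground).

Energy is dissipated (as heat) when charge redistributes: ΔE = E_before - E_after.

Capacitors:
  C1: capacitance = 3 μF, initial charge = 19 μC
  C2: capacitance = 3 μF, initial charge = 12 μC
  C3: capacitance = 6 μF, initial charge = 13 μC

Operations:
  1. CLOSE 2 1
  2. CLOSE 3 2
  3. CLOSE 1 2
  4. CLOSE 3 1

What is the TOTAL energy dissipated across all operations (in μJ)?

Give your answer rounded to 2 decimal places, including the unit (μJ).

Answer: 17.08 μJ

Derivation:
Initial: C1(3μF, Q=19μC, V=6.33V), C2(3μF, Q=12μC, V=4.00V), C3(6μF, Q=13μC, V=2.17V)
Op 1: CLOSE 2-1: Q_total=31.00, C_total=6.00, V=5.17; Q2=15.50, Q1=15.50; dissipated=4.083
Op 2: CLOSE 3-2: Q_total=28.50, C_total=9.00, V=3.17; Q3=19.00, Q2=9.50; dissipated=9.000
Op 3: CLOSE 1-2: Q_total=25.00, C_total=6.00, V=4.17; Q1=12.50, Q2=12.50; dissipated=3.000
Op 4: CLOSE 3-1: Q_total=31.50, C_total=9.00, V=3.50; Q3=21.00, Q1=10.50; dissipated=1.000
Total dissipated: 17.083 μJ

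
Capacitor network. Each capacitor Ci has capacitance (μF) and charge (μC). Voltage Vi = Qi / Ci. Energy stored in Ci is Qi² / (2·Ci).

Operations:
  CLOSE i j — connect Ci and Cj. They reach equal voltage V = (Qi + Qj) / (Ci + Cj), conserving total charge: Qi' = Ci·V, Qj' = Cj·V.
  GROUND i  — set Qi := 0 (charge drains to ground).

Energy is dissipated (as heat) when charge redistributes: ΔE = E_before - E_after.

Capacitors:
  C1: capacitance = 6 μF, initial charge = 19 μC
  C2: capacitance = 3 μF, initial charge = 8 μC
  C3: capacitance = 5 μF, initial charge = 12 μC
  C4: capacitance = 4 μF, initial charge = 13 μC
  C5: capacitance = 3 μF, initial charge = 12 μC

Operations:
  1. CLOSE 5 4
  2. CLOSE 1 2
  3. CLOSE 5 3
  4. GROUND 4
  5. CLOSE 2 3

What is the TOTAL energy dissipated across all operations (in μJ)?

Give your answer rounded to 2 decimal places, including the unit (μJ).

Initial: C1(6μF, Q=19μC, V=3.17V), C2(3μF, Q=8μC, V=2.67V), C3(5μF, Q=12μC, V=2.40V), C4(4μF, Q=13μC, V=3.25V), C5(3μF, Q=12μC, V=4.00V)
Op 1: CLOSE 5-4: Q_total=25.00, C_total=7.00, V=3.57; Q5=10.71, Q4=14.29; dissipated=0.482
Op 2: CLOSE 1-2: Q_total=27.00, C_total=9.00, V=3.00; Q1=18.00, Q2=9.00; dissipated=0.250
Op 3: CLOSE 5-3: Q_total=22.71, C_total=8.00, V=2.84; Q5=8.52, Q3=14.20; dissipated=1.286
Op 4: GROUND 4: Q4=0; energy lost=25.510
Op 5: CLOSE 2-3: Q_total=23.20, C_total=8.00, V=2.90; Q2=8.70, Q3=14.50; dissipated=0.024
Total dissipated: 27.553 μJ

Answer: 27.55 μJ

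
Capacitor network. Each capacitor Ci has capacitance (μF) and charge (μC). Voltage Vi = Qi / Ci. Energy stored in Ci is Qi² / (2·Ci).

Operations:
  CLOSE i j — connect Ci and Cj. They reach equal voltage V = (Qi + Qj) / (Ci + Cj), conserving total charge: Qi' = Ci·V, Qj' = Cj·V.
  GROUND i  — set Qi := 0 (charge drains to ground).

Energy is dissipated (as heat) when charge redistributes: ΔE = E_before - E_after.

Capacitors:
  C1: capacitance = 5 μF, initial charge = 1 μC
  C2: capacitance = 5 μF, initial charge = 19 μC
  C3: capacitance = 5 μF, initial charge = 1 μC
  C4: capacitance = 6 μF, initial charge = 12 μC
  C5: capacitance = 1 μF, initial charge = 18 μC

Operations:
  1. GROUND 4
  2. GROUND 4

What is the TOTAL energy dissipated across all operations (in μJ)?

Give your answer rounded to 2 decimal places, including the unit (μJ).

Initial: C1(5μF, Q=1μC, V=0.20V), C2(5μF, Q=19μC, V=3.80V), C3(5μF, Q=1μC, V=0.20V), C4(6μF, Q=12μC, V=2.00V), C5(1μF, Q=18μC, V=18.00V)
Op 1: GROUND 4: Q4=0; energy lost=12.000
Op 2: GROUND 4: Q4=0; energy lost=0.000
Total dissipated: 12.000 μJ

Answer: 12.00 μJ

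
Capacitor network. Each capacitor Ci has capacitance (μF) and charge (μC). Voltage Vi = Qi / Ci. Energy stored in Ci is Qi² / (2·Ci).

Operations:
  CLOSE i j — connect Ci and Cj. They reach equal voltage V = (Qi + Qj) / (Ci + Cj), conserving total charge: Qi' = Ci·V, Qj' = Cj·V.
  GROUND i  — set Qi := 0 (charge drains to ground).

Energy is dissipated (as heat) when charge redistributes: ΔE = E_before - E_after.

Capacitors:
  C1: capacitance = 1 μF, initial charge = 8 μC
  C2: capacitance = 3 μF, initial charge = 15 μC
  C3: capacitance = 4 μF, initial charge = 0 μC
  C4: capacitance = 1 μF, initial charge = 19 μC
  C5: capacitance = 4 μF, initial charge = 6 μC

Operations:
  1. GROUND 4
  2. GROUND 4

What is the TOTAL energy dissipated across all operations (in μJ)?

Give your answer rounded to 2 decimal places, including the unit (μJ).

Initial: C1(1μF, Q=8μC, V=8.00V), C2(3μF, Q=15μC, V=5.00V), C3(4μF, Q=0μC, V=0.00V), C4(1μF, Q=19μC, V=19.00V), C5(4μF, Q=6μC, V=1.50V)
Op 1: GROUND 4: Q4=0; energy lost=180.500
Op 2: GROUND 4: Q4=0; energy lost=0.000
Total dissipated: 180.500 μJ

Answer: 180.50 μJ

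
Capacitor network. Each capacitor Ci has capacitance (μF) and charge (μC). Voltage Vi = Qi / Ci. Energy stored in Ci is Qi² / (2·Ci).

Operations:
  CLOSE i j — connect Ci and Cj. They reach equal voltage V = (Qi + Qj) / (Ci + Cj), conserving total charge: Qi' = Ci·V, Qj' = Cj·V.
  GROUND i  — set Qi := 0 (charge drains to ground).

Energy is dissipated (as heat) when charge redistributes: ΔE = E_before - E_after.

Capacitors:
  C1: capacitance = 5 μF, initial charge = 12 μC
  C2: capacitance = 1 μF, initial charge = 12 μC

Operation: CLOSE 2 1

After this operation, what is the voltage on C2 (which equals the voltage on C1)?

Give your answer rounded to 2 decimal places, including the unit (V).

Answer: 4.00 V

Derivation:
Initial: C1(5μF, Q=12μC, V=2.40V), C2(1μF, Q=12μC, V=12.00V)
Op 1: CLOSE 2-1: Q_total=24.00, C_total=6.00, V=4.00; Q2=4.00, Q1=20.00; dissipated=38.400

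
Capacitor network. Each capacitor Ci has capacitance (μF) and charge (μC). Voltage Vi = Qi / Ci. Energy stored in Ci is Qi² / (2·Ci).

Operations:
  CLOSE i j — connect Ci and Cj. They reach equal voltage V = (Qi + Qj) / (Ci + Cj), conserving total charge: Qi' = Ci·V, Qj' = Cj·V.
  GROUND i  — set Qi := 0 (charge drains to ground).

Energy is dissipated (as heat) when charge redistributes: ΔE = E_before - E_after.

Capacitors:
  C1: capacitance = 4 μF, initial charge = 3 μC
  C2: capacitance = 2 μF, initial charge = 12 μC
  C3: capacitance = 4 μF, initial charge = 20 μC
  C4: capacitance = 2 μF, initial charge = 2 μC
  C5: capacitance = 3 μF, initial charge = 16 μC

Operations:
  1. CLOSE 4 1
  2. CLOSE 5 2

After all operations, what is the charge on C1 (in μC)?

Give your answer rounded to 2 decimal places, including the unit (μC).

Initial: C1(4μF, Q=3μC, V=0.75V), C2(2μF, Q=12μC, V=6.00V), C3(4μF, Q=20μC, V=5.00V), C4(2μF, Q=2μC, V=1.00V), C5(3μF, Q=16μC, V=5.33V)
Op 1: CLOSE 4-1: Q_total=5.00, C_total=6.00, V=0.83; Q4=1.67, Q1=3.33; dissipated=0.042
Op 2: CLOSE 5-2: Q_total=28.00, C_total=5.00, V=5.60; Q5=16.80, Q2=11.20; dissipated=0.267
Final charges: Q1=3.33, Q2=11.20, Q3=20.00, Q4=1.67, Q5=16.80

Answer: 3.33 μC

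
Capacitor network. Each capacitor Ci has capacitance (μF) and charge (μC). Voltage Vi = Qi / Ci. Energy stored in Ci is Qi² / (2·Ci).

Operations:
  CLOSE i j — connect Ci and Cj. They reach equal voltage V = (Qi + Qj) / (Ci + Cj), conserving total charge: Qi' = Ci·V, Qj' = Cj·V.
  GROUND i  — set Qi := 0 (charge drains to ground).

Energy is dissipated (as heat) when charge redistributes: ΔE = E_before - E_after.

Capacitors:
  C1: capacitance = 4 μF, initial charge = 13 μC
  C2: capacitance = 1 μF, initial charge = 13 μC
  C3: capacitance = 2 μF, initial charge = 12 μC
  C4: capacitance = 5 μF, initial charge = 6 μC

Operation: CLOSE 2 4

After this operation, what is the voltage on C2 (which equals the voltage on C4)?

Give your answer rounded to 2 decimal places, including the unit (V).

Answer: 3.17 V

Derivation:
Initial: C1(4μF, Q=13μC, V=3.25V), C2(1μF, Q=13μC, V=13.00V), C3(2μF, Q=12μC, V=6.00V), C4(5μF, Q=6μC, V=1.20V)
Op 1: CLOSE 2-4: Q_total=19.00, C_total=6.00, V=3.17; Q2=3.17, Q4=15.83; dissipated=58.017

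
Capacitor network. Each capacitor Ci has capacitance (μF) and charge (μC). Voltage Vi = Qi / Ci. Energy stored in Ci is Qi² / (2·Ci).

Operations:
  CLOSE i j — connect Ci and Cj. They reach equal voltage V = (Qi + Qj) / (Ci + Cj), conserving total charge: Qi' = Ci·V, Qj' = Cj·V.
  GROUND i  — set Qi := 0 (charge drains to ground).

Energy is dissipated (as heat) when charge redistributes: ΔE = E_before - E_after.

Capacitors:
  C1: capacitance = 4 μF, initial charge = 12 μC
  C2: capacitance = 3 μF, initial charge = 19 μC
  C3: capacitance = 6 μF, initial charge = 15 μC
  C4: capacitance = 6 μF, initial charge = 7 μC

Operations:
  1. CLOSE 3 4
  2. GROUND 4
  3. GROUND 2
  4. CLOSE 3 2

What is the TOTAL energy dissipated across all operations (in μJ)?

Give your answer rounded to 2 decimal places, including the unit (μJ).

Initial: C1(4μF, Q=12μC, V=3.00V), C2(3μF, Q=19μC, V=6.33V), C3(6μF, Q=15μC, V=2.50V), C4(6μF, Q=7μC, V=1.17V)
Op 1: CLOSE 3-4: Q_total=22.00, C_total=12.00, V=1.83; Q3=11.00, Q4=11.00; dissipated=2.667
Op 2: GROUND 4: Q4=0; energy lost=10.083
Op 3: GROUND 2: Q2=0; energy lost=60.167
Op 4: CLOSE 3-2: Q_total=11.00, C_total=9.00, V=1.22; Q3=7.33, Q2=3.67; dissipated=3.361
Total dissipated: 76.278 μJ

Answer: 76.28 μJ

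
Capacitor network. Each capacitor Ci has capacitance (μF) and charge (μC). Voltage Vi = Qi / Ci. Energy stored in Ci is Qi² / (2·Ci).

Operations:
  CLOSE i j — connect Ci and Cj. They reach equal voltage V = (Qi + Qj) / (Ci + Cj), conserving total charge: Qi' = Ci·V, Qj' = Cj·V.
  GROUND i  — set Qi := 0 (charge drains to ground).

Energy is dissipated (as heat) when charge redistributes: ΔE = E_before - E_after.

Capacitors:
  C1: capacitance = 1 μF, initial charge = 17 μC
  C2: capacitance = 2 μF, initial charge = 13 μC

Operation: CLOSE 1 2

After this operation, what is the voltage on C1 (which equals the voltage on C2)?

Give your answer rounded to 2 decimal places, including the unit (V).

Answer: 10.00 V

Derivation:
Initial: C1(1μF, Q=17μC, V=17.00V), C2(2μF, Q=13μC, V=6.50V)
Op 1: CLOSE 1-2: Q_total=30.00, C_total=3.00, V=10.00; Q1=10.00, Q2=20.00; dissipated=36.750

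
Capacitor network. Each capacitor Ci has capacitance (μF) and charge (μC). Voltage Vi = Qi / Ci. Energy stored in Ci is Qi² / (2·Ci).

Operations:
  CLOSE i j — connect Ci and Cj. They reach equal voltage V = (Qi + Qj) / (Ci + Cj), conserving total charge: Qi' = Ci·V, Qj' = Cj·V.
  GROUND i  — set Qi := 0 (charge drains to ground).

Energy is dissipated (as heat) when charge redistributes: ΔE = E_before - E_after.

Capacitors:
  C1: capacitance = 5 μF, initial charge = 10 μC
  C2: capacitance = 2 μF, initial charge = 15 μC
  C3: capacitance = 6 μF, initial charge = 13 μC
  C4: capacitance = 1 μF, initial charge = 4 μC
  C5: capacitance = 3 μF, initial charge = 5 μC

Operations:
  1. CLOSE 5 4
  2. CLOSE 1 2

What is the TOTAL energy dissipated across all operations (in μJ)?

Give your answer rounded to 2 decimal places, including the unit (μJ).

Initial: C1(5μF, Q=10μC, V=2.00V), C2(2μF, Q=15μC, V=7.50V), C3(6μF, Q=13μC, V=2.17V), C4(1μF, Q=4μC, V=4.00V), C5(3μF, Q=5μC, V=1.67V)
Op 1: CLOSE 5-4: Q_total=9.00, C_total=4.00, V=2.25; Q5=6.75, Q4=2.25; dissipated=2.042
Op 2: CLOSE 1-2: Q_total=25.00, C_total=7.00, V=3.57; Q1=17.86, Q2=7.14; dissipated=21.607
Total dissipated: 23.649 μJ

Answer: 23.65 μJ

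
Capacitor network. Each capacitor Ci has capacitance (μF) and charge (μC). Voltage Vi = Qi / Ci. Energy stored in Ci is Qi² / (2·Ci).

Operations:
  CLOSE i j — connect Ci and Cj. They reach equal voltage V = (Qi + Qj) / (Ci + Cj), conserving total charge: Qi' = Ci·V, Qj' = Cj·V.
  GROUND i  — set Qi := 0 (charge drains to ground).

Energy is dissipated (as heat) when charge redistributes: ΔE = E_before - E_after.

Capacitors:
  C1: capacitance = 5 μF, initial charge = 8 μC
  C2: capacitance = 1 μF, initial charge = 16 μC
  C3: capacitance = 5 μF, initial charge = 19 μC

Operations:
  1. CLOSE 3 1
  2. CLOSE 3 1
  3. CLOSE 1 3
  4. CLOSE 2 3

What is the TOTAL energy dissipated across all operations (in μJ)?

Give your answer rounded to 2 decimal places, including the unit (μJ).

Initial: C1(5μF, Q=8μC, V=1.60V), C2(1μF, Q=16μC, V=16.00V), C3(5μF, Q=19μC, V=3.80V)
Op 1: CLOSE 3-1: Q_total=27.00, C_total=10.00, V=2.70; Q3=13.50, Q1=13.50; dissipated=6.050
Op 2: CLOSE 3-1: Q_total=27.00, C_total=10.00, V=2.70; Q3=13.50, Q1=13.50; dissipated=0.000
Op 3: CLOSE 1-3: Q_total=27.00, C_total=10.00, V=2.70; Q1=13.50, Q3=13.50; dissipated=0.000
Op 4: CLOSE 2-3: Q_total=29.50, C_total=6.00, V=4.92; Q2=4.92, Q3=24.58; dissipated=73.704
Total dissipated: 79.754 μJ

Answer: 79.75 μJ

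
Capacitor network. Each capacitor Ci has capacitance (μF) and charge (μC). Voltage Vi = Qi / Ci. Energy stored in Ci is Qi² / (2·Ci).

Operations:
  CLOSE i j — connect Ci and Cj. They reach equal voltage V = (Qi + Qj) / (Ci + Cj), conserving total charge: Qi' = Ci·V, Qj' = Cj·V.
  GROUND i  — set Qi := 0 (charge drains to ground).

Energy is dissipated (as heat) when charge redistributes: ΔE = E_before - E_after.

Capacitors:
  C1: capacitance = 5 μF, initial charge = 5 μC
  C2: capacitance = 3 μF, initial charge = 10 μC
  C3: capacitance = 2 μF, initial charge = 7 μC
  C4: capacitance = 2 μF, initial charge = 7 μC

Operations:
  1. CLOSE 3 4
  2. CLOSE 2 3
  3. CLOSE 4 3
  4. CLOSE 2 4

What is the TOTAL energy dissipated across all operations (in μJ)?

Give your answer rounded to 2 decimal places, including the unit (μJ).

Answer: 0.02 μJ

Derivation:
Initial: C1(5μF, Q=5μC, V=1.00V), C2(3μF, Q=10μC, V=3.33V), C3(2μF, Q=7μC, V=3.50V), C4(2μF, Q=7μC, V=3.50V)
Op 1: CLOSE 3-4: Q_total=14.00, C_total=4.00, V=3.50; Q3=7.00, Q4=7.00; dissipated=0.000
Op 2: CLOSE 2-3: Q_total=17.00, C_total=5.00, V=3.40; Q2=10.20, Q3=6.80; dissipated=0.017
Op 3: CLOSE 4-3: Q_total=13.80, C_total=4.00, V=3.45; Q4=6.90, Q3=6.90; dissipated=0.005
Op 4: CLOSE 2-4: Q_total=17.10, C_total=5.00, V=3.42; Q2=10.26, Q4=6.84; dissipated=0.002
Total dissipated: 0.023 μJ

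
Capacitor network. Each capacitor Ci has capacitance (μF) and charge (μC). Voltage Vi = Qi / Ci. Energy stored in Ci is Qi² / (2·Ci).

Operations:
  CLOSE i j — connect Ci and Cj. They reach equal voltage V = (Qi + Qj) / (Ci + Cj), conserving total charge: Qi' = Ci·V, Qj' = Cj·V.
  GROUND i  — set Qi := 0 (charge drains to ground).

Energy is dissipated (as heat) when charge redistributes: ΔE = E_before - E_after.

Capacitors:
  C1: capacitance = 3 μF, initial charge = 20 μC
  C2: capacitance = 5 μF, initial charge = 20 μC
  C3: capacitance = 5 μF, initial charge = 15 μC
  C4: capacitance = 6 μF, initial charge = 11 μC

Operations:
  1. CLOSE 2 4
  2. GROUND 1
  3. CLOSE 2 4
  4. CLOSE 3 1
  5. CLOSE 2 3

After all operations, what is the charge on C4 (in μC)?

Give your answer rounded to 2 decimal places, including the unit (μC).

Answer: 16.91 μC

Derivation:
Initial: C1(3μF, Q=20μC, V=6.67V), C2(5μF, Q=20μC, V=4.00V), C3(5μF, Q=15μC, V=3.00V), C4(6μF, Q=11μC, V=1.83V)
Op 1: CLOSE 2-4: Q_total=31.00, C_total=11.00, V=2.82; Q2=14.09, Q4=16.91; dissipated=6.402
Op 2: GROUND 1: Q1=0; energy lost=66.667
Op 3: CLOSE 2-4: Q_total=31.00, C_total=11.00, V=2.82; Q2=14.09, Q4=16.91; dissipated=0.000
Op 4: CLOSE 3-1: Q_total=15.00, C_total=8.00, V=1.88; Q3=9.38, Q1=5.62; dissipated=8.438
Op 5: CLOSE 2-3: Q_total=23.47, C_total=10.00, V=2.35; Q2=11.73, Q3=11.73; dissipated=1.112
Final charges: Q1=5.62, Q2=11.73, Q3=11.73, Q4=16.91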